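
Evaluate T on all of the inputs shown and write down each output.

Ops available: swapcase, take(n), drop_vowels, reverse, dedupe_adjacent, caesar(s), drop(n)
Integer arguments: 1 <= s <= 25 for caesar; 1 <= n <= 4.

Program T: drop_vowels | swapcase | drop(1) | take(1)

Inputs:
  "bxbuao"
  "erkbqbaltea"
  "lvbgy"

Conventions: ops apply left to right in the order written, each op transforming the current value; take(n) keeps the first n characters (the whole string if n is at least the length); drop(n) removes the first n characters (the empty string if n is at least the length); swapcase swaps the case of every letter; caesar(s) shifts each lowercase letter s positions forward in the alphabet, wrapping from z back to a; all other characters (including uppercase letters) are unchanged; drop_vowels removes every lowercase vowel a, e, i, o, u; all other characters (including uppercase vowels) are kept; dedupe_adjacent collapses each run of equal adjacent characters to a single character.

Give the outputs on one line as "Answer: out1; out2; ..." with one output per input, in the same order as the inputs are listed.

Execution, op by op:
  "bxbuao" -> "bxb" -> "BXB" -> "XB" -> "X"
  "erkbqbaltea" -> "rkbqblt" -> "RKBQBLT" -> "KBQBLT" -> "K"
  "lvbgy" -> "lvbgy" -> "LVBGY" -> "VBGY" -> "V"

"X"; "K"; "V"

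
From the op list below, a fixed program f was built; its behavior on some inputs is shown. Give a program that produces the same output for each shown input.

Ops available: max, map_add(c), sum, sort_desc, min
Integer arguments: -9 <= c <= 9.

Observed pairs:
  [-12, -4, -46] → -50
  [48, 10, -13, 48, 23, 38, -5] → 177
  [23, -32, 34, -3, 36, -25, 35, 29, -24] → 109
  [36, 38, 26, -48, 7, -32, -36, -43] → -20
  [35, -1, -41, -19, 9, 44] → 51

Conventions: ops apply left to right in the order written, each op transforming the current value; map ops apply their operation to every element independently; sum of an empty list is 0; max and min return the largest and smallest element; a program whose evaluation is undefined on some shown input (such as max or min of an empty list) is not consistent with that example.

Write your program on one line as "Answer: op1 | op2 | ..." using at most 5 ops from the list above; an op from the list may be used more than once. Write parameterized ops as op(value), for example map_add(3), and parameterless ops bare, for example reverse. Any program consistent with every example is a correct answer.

sort_desc | map_add(-1) | map_add(5) | sum

Check, running the answer program on each example:
  [-12, -4, -46] -> [-4, -12, -46] -> [-5, -13, -47] -> [0, -8, -42] -> -50
  [48, 10, -13, 48, 23, 38, -5] -> [48, 48, 38, 23, 10, -5, -13] -> [47, 47, 37, 22, 9, -6, -14] -> [52, 52, 42, 27, 14, -1, -9] -> 177
  [23, -32, 34, -3, 36, -25, 35, 29, -24] -> [36, 35, 34, 29, 23, -3, -24, -25, -32] -> [35, 34, 33, 28, 22, -4, -25, -26, -33] -> [40, 39, 38, 33, 27, 1, -20, -21, -28] -> 109
  [36, 38, 26, -48, 7, -32, -36, -43] -> [38, 36, 26, 7, -32, -36, -43, -48] -> [37, 35, 25, 6, -33, -37, -44, -49] -> [42, 40, 30, 11, -28, -32, -39, -44] -> -20
  [35, -1, -41, -19, 9, 44] -> [44, 35, 9, -1, -19, -41] -> [43, 34, 8, -2, -20, -42] -> [48, 39, 13, 3, -15, -37] -> 51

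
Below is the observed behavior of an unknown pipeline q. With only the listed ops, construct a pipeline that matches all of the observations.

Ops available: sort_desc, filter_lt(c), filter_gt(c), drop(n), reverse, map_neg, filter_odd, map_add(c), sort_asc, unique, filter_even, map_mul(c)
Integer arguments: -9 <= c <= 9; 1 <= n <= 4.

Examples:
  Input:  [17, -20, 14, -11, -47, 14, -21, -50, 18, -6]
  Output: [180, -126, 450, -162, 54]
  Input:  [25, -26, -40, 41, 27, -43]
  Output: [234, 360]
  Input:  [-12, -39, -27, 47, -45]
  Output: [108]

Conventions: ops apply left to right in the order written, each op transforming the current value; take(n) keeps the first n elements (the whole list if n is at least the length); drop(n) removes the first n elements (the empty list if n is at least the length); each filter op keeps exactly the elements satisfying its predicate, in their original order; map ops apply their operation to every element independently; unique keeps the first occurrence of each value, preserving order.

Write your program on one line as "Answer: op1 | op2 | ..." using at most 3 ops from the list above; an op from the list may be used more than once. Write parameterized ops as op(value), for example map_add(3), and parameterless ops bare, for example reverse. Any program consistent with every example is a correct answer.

map_mul(-9) | filter_even | unique

Check, running the answer program on each example:
  [17, -20, 14, -11, -47, 14, -21, -50, 18, -6] -> [-153, 180, -126, 99, 423, -126, 189, 450, -162, 54] -> [180, -126, -126, 450, -162, 54] -> [180, -126, 450, -162, 54]
  [25, -26, -40, 41, 27, -43] -> [-225, 234, 360, -369, -243, 387] -> [234, 360] -> [234, 360]
  [-12, -39, -27, 47, -45] -> [108, 351, 243, -423, 405] -> [108] -> [108]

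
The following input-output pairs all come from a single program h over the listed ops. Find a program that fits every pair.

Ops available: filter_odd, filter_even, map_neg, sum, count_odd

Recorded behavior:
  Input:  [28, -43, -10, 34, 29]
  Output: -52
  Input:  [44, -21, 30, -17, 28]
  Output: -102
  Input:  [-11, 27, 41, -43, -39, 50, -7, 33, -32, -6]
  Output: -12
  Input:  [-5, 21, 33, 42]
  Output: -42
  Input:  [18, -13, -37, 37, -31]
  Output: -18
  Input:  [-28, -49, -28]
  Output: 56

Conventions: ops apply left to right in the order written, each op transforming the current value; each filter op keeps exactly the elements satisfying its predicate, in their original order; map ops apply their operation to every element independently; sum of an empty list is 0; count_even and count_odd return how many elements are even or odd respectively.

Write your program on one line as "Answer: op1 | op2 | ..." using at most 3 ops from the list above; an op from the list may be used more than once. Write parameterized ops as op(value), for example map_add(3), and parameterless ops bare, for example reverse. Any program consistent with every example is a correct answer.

filter_even | map_neg | sum

Check, running the answer program on each example:
  [28, -43, -10, 34, 29] -> [28, -10, 34] -> [-28, 10, -34] -> -52
  [44, -21, 30, -17, 28] -> [44, 30, 28] -> [-44, -30, -28] -> -102
  [-11, 27, 41, -43, -39, 50, -7, 33, -32, -6] -> [50, -32, -6] -> [-50, 32, 6] -> -12
  [-5, 21, 33, 42] -> [42] -> [-42] -> -42
  [18, -13, -37, 37, -31] -> [18] -> [-18] -> -18
  [-28, -49, -28] -> [-28, -28] -> [28, 28] -> 56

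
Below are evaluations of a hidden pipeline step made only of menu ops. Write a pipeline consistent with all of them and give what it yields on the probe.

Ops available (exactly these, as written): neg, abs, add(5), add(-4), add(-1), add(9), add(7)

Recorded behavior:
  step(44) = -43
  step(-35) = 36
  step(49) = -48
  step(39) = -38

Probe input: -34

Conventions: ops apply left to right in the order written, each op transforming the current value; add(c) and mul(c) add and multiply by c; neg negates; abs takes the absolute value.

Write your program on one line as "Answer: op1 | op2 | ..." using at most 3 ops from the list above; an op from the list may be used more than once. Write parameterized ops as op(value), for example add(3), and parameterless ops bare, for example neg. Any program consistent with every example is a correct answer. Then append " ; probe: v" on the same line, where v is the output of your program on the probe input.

neg | add(-4) | add(5) ; probe: 35

Check, running the answer program on each example:
  44 -> -44 -> -48 -> -43
  -35 -> 35 -> 31 -> 36
  49 -> -49 -> -53 -> -48
  39 -> -39 -> -43 -> -38
  probe: -34 -> 34 -> 30 -> 35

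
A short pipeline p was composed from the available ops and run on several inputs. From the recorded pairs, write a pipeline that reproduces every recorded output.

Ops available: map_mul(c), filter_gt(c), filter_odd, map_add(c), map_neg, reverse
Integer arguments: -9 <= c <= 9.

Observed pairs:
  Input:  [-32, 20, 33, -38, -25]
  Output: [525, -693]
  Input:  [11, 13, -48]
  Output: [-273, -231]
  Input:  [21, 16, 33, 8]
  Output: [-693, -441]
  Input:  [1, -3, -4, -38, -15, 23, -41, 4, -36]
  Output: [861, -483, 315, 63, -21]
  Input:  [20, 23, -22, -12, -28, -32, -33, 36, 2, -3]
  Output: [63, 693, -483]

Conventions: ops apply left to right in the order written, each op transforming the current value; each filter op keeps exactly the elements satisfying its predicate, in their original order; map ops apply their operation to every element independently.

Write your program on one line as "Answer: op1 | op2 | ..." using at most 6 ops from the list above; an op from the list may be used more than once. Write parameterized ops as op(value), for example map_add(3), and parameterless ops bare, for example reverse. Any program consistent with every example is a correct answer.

map_neg | filter_odd | reverse | map_mul(3) | map_mul(-7) | map_neg

Check, running the answer program on each example:
  [-32, 20, 33, -38, -25] -> [32, -20, -33, 38, 25] -> [-33, 25] -> [25, -33] -> [75, -99] -> [-525, 693] -> [525, -693]
  [11, 13, -48] -> [-11, -13, 48] -> [-11, -13] -> [-13, -11] -> [-39, -33] -> [273, 231] -> [-273, -231]
  [21, 16, 33, 8] -> [-21, -16, -33, -8] -> [-21, -33] -> [-33, -21] -> [-99, -63] -> [693, 441] -> [-693, -441]
  [1, -3, -4, -38, -15, 23, -41, 4, -36] -> [-1, 3, 4, 38, 15, -23, 41, -4, 36] -> [-1, 3, 15, -23, 41] -> [41, -23, 15, 3, -1] -> [123, -69, 45, 9, -3] -> [-861, 483, -315, -63, 21] -> [861, -483, 315, 63, -21]
  [20, 23, -22, -12, -28, -32, -33, 36, 2, -3] -> [-20, -23, 22, 12, 28, 32, 33, -36, -2, 3] -> [-23, 33, 3] -> [3, 33, -23] -> [9, 99, -69] -> [-63, -693, 483] -> [63, 693, -483]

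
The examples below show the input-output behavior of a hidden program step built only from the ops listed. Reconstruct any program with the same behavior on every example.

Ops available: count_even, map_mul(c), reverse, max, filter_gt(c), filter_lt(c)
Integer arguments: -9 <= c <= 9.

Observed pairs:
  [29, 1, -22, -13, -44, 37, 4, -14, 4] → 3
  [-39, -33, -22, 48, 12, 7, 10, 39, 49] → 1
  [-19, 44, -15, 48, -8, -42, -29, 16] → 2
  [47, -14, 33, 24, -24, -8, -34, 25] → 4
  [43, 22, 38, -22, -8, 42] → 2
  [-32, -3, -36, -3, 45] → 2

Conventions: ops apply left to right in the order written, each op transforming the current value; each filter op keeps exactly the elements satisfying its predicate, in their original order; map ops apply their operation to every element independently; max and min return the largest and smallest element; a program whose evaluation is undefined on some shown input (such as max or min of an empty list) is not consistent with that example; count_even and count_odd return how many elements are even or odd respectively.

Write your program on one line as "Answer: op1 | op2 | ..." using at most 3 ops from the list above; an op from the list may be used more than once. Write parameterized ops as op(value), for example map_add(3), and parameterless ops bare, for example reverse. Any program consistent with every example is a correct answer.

filter_lt(0) | count_even

Check, running the answer program on each example:
  [29, 1, -22, -13, -44, 37, 4, -14, 4] -> [-22, -13, -44, -14] -> 3
  [-39, -33, -22, 48, 12, 7, 10, 39, 49] -> [-39, -33, -22] -> 1
  [-19, 44, -15, 48, -8, -42, -29, 16] -> [-19, -15, -8, -42, -29] -> 2
  [47, -14, 33, 24, -24, -8, -34, 25] -> [-14, -24, -8, -34] -> 4
  [43, 22, 38, -22, -8, 42] -> [-22, -8] -> 2
  [-32, -3, -36, -3, 45] -> [-32, -3, -36, -3] -> 2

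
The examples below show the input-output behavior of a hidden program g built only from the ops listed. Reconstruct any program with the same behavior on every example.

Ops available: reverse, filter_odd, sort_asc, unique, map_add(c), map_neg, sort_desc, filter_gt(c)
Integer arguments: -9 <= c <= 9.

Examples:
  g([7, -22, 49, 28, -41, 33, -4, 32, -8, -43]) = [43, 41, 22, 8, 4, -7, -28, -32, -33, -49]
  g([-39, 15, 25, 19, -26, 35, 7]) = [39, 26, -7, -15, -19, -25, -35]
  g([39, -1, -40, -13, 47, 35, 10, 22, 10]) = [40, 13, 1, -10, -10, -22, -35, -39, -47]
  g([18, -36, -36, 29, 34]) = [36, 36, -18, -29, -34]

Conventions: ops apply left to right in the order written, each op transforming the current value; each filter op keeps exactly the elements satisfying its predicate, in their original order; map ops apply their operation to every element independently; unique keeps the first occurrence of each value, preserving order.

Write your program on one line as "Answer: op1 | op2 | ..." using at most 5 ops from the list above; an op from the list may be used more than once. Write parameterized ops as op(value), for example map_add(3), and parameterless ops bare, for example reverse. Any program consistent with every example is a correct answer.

map_neg | reverse | sort_asc | reverse

Check, running the answer program on each example:
  [7, -22, 49, 28, -41, 33, -4, 32, -8, -43] -> [-7, 22, -49, -28, 41, -33, 4, -32, 8, 43] -> [43, 8, -32, 4, -33, 41, -28, -49, 22, -7] -> [-49, -33, -32, -28, -7, 4, 8, 22, 41, 43] -> [43, 41, 22, 8, 4, -7, -28, -32, -33, -49]
  [-39, 15, 25, 19, -26, 35, 7] -> [39, -15, -25, -19, 26, -35, -7] -> [-7, -35, 26, -19, -25, -15, 39] -> [-35, -25, -19, -15, -7, 26, 39] -> [39, 26, -7, -15, -19, -25, -35]
  [39, -1, -40, -13, 47, 35, 10, 22, 10] -> [-39, 1, 40, 13, -47, -35, -10, -22, -10] -> [-10, -22, -10, -35, -47, 13, 40, 1, -39] -> [-47, -39, -35, -22, -10, -10, 1, 13, 40] -> [40, 13, 1, -10, -10, -22, -35, -39, -47]
  [18, -36, -36, 29, 34] -> [-18, 36, 36, -29, -34] -> [-34, -29, 36, 36, -18] -> [-34, -29, -18, 36, 36] -> [36, 36, -18, -29, -34]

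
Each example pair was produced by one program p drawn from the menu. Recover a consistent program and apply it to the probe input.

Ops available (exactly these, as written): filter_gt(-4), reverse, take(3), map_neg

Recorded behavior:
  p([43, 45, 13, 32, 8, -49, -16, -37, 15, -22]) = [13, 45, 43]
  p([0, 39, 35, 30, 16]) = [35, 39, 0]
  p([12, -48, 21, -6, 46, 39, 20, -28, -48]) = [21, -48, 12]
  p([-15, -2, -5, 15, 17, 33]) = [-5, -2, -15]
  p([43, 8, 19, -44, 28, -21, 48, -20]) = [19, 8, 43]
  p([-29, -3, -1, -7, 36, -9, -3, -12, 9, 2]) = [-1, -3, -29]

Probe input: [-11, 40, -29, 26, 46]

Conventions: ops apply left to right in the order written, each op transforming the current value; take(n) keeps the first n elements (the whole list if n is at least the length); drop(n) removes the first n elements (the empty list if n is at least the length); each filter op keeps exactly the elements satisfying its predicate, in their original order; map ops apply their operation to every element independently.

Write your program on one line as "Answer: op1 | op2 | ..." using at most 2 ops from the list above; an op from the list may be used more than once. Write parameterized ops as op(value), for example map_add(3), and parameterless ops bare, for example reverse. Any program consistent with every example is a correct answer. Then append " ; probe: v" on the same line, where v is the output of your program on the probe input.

take(3) | reverse ; probe: [-29, 40, -11]

Check, running the answer program on each example:
  [43, 45, 13, 32, 8, -49, -16, -37, 15, -22] -> [43, 45, 13] -> [13, 45, 43]
  [0, 39, 35, 30, 16] -> [0, 39, 35] -> [35, 39, 0]
  [12, -48, 21, -6, 46, 39, 20, -28, -48] -> [12, -48, 21] -> [21, -48, 12]
  [-15, -2, -5, 15, 17, 33] -> [-15, -2, -5] -> [-5, -2, -15]
  [43, 8, 19, -44, 28, -21, 48, -20] -> [43, 8, 19] -> [19, 8, 43]
  [-29, -3, -1, -7, 36, -9, -3, -12, 9, 2] -> [-29, -3, -1] -> [-1, -3, -29]
  probe: [-11, 40, -29, 26, 46] -> [-11, 40, -29] -> [-29, 40, -11]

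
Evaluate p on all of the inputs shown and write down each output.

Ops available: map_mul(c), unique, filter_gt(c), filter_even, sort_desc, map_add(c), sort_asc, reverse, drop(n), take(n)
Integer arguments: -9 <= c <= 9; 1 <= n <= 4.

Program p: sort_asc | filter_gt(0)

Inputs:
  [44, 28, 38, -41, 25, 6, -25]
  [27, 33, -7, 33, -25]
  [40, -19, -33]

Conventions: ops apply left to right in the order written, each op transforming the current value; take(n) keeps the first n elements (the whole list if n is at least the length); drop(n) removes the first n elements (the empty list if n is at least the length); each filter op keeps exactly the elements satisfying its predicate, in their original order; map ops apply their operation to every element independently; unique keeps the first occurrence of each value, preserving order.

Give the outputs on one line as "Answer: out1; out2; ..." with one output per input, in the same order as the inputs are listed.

Execution, op by op:
  [44, 28, 38, -41, 25, 6, -25] -> [-41, -25, 6, 25, 28, 38, 44] -> [6, 25, 28, 38, 44]
  [27, 33, -7, 33, -25] -> [-25, -7, 27, 33, 33] -> [27, 33, 33]
  [40, -19, -33] -> [-33, -19, 40] -> [40]

[6, 25, 28, 38, 44]; [27, 33, 33]; [40]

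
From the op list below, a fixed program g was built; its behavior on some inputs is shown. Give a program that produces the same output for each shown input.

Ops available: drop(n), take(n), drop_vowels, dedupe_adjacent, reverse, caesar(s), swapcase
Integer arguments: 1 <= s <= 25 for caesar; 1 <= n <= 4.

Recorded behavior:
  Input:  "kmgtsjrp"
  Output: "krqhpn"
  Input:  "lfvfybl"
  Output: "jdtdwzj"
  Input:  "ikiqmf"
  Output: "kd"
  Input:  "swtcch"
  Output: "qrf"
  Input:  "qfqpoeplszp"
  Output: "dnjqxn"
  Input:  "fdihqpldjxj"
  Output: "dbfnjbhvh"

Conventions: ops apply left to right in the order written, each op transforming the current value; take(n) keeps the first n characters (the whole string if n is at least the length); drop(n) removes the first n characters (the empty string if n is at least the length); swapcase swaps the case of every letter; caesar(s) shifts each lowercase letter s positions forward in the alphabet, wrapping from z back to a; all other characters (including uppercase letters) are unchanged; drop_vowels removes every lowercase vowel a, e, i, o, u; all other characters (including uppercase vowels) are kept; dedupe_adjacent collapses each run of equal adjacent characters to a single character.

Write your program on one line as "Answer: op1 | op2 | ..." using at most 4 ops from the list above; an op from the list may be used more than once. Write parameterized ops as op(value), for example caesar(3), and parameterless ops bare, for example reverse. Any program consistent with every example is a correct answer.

drop_vowels | caesar(24) | dedupe_adjacent | drop_vowels

Check, running the answer program on each example:
  "kmgtsjrp" -> "kmgtsjrp" -> "ikerqhpn" -> "ikerqhpn" -> "krqhpn"
  "lfvfybl" -> "lfvfybl" -> "jdtdwzj" -> "jdtdwzj" -> "jdtdwzj"
  "ikiqmf" -> "kqmf" -> "iokd" -> "iokd" -> "kd"
  "swtcch" -> "swtcch" -> "quraaf" -> "quraf" -> "qrf"
  "qfqpoeplszp" -> "qfqpplszp" -> "odonnjqxn" -> "odonjqxn" -> "dnjqxn"
  "fdihqpldjxj" -> "fdhqpldjxj" -> "dbfonjbhvh" -> "dbfonjbhvh" -> "dbfnjbhvh"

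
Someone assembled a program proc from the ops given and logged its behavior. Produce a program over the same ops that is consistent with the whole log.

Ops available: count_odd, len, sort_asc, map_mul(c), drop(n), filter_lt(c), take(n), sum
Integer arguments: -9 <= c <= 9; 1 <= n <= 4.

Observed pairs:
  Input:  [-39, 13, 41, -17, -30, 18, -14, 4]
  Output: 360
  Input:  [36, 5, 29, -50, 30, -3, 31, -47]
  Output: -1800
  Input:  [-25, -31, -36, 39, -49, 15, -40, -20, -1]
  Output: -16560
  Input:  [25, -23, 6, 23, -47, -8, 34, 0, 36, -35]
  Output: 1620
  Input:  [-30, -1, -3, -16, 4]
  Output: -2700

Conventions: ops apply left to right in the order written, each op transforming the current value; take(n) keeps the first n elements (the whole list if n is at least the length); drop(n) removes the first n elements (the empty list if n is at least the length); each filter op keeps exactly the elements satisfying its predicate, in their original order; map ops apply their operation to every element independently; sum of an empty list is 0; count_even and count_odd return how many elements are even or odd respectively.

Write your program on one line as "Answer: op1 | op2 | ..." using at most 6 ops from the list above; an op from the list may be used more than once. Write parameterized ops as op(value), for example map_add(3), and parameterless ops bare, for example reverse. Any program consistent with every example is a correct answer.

drop(2) | map_mul(9) | sort_asc | map_mul(-5) | map_mul(-4) | sum

Check, running the answer program on each example:
  [-39, 13, 41, -17, -30, 18, -14, 4] -> [41, -17, -30, 18, -14, 4] -> [369, -153, -270, 162, -126, 36] -> [-270, -153, -126, 36, 162, 369] -> [1350, 765, 630, -180, -810, -1845] -> [-5400, -3060, -2520, 720, 3240, 7380] -> 360
  [36, 5, 29, -50, 30, -3, 31, -47] -> [29, -50, 30, -3, 31, -47] -> [261, -450, 270, -27, 279, -423] -> [-450, -423, -27, 261, 270, 279] -> [2250, 2115, 135, -1305, -1350, -1395] -> [-9000, -8460, -540, 5220, 5400, 5580] -> -1800
  [-25, -31, -36, 39, -49, 15, -40, -20, -1] -> [-36, 39, -49, 15, -40, -20, -1] -> [-324, 351, -441, 135, -360, -180, -9] -> [-441, -360, -324, -180, -9, 135, 351] -> [2205, 1800, 1620, 900, 45, -675, -1755] -> [-8820, -7200, -6480, -3600, -180, 2700, 7020] -> -16560
  [25, -23, 6, 23, -47, -8, 34, 0, 36, -35] -> [6, 23, -47, -8, 34, 0, 36, -35] -> [54, 207, -423, -72, 306, 0, 324, -315] -> [-423, -315, -72, 0, 54, 207, 306, 324] -> [2115, 1575, 360, 0, -270, -1035, -1530, -1620] -> [-8460, -6300, -1440, 0, 1080, 4140, 6120, 6480] -> 1620
  [-30, -1, -3, -16, 4] -> [-3, -16, 4] -> [-27, -144, 36] -> [-144, -27, 36] -> [720, 135, -180] -> [-2880, -540, 720] -> -2700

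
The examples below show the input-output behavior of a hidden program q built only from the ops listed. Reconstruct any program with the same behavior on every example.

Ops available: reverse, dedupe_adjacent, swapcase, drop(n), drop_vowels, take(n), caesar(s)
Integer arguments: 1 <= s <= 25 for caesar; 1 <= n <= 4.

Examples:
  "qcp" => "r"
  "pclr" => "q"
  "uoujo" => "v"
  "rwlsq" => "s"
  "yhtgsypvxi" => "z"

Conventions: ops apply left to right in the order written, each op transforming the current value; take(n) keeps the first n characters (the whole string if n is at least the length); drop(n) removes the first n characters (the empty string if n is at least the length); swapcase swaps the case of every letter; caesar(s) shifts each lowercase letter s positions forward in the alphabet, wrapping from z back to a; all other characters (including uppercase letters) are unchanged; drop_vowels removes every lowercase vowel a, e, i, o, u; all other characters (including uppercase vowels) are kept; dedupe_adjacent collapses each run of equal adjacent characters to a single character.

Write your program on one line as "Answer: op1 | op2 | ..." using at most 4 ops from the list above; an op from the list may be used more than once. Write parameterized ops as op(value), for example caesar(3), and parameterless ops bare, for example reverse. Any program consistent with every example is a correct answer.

take(3) | caesar(1) | drop_vowels | take(1)

Check, running the answer program on each example:
  "qcp" -> "qcp" -> "rdq" -> "rdq" -> "r"
  "pclr" -> "pcl" -> "qdm" -> "qdm" -> "q"
  "uoujo" -> "uou" -> "vpv" -> "vpv" -> "v"
  "rwlsq" -> "rwl" -> "sxm" -> "sxm" -> "s"
  "yhtgsypvxi" -> "yht" -> "ziu" -> "z" -> "z"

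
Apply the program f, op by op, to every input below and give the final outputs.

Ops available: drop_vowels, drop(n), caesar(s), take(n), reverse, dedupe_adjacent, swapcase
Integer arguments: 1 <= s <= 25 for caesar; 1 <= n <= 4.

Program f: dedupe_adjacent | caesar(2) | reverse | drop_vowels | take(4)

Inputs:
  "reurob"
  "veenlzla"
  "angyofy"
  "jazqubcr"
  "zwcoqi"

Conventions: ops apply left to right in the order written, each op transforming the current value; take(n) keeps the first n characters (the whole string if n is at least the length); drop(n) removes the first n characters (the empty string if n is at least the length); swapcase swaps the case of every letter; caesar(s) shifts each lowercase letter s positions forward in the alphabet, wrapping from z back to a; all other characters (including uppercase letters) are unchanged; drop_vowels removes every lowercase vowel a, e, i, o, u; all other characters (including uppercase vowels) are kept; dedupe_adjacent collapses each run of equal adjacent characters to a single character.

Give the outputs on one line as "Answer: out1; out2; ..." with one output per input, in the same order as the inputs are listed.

Execution, op by op:
  "reurob" -> "reurob" -> "tgwtqd" -> "dqtwgt" -> "dqtwgt" -> "dqtw"
  "veenlzla" -> "venlzla" -> "xgpnbnc" -> "cnbnpgx" -> "cnbnpgx" -> "cnbn"
  "angyofy" -> "angyofy" -> "cpiaqha" -> "ahqaipc" -> "hqpc" -> "hqpc"
  "jazqubcr" -> "jazqubcr" -> "lcbswdet" -> "tedwsbcl" -> "tdwsbcl" -> "tdws"
  "zwcoqi" -> "zwcoqi" -> "byeqsk" -> "ksqeyb" -> "ksqyb" -> "ksqy"

"dqtw"; "cnbn"; "hqpc"; "tdws"; "ksqy"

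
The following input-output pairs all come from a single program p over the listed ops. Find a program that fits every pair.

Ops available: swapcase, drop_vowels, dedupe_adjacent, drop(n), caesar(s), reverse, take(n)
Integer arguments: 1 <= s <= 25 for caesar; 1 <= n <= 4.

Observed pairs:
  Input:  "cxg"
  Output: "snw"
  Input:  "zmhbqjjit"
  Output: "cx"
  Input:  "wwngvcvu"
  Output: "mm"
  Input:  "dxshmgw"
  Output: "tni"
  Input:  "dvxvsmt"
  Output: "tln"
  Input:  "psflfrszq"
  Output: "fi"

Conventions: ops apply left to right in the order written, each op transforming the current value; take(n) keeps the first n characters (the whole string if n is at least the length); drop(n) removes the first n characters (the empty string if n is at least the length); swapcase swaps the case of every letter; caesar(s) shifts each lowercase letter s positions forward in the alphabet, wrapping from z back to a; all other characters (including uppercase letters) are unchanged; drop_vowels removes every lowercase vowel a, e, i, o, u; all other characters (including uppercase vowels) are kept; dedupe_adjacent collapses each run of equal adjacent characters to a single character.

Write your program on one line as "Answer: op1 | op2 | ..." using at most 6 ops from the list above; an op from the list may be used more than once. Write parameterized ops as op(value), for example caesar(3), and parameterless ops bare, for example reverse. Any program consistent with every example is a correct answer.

caesar(4) | caesar(17) | take(3) | drop_vowels | caesar(21)

Check, running the answer program on each example:
  "cxg" -> "gbk" -> "xsb" -> "xsb" -> "xsb" -> "snw"
  "zmhbqjjit" -> "dqlfunnmx" -> "uhcwleedo" -> "uhc" -> "hc" -> "cx"
  "wwngvcvu" -> "aarkzgzy" -> "rribqxqp" -> "rri" -> "rr" -> "mm"
  "dxshmgw" -> "hbwlqka" -> "ysnchbr" -> "ysn" -> "ysn" -> "tni"
  "dvxvsmt" -> "hzbzwqx" -> "yqsqnho" -> "yqs" -> "yqs" -> "tln"
  "psflfrszq" -> "twjpjvwdu" -> "knagamnul" -> "kna" -> "kn" -> "fi"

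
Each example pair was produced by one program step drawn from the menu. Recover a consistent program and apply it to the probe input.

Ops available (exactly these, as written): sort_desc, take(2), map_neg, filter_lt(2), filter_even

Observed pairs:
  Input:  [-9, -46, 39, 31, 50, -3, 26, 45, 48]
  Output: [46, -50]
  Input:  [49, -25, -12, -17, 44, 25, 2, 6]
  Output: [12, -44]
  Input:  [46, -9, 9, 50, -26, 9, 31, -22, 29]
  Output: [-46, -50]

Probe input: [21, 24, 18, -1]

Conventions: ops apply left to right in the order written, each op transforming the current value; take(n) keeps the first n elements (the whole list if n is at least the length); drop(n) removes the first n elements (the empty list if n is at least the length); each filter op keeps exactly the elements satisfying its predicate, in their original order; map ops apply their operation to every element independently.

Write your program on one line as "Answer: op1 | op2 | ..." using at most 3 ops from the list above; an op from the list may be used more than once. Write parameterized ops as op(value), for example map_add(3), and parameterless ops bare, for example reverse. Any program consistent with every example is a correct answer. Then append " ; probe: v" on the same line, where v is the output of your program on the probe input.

filter_even | take(2) | map_neg ; probe: [-24, -18]

Check, running the answer program on each example:
  [-9, -46, 39, 31, 50, -3, 26, 45, 48] -> [-46, 50, 26, 48] -> [-46, 50] -> [46, -50]
  [49, -25, -12, -17, 44, 25, 2, 6] -> [-12, 44, 2, 6] -> [-12, 44] -> [12, -44]
  [46, -9, 9, 50, -26, 9, 31, -22, 29] -> [46, 50, -26, -22] -> [46, 50] -> [-46, -50]
  probe: [21, 24, 18, -1] -> [24, 18] -> [24, 18] -> [-24, -18]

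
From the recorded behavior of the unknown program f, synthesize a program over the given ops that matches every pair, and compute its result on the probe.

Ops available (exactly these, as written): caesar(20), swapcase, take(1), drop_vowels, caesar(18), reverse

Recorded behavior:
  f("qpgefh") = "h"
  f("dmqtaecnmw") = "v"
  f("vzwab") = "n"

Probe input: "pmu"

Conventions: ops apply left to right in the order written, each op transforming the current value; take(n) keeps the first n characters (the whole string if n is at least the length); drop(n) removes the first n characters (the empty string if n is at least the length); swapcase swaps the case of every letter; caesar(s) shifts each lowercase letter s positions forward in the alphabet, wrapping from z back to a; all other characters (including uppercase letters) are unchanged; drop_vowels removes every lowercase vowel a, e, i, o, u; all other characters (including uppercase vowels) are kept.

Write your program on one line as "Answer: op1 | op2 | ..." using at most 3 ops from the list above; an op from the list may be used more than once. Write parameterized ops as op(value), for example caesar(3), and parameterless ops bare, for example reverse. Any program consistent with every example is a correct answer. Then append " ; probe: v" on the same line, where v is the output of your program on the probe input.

caesar(18) | drop_vowels | take(1) ; probe: "h"

Check, running the answer program on each example:
  "qpgefh" -> "ihywxz" -> "hywxz" -> "h"
  "dmqtaecnmw" -> "veilswufeo" -> "vlswf" -> "v"
  "vzwab" -> "nrost" -> "nrst" -> "n"
  probe: "pmu" -> "hem" -> "hm" -> "h"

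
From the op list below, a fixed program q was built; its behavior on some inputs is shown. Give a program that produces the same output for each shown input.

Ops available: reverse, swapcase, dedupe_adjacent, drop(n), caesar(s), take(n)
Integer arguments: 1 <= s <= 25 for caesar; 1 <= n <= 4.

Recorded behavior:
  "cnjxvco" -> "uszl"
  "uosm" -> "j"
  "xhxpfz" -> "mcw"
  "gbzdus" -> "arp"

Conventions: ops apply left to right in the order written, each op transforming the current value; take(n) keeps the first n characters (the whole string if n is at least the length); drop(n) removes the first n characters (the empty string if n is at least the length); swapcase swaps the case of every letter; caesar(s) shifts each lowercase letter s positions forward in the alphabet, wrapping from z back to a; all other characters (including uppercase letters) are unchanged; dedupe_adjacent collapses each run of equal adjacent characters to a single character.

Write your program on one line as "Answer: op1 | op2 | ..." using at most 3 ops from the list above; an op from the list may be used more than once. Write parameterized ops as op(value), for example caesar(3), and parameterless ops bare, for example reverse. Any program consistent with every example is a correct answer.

drop(3) | caesar(16) | caesar(7)

Check, running the answer program on each example:
  "cnjxvco" -> "xvco" -> "nlse" -> "uszl"
  "uosm" -> "m" -> "c" -> "j"
  "xhxpfz" -> "pfz" -> "fvp" -> "mcw"
  "gbzdus" -> "dus" -> "tki" -> "arp"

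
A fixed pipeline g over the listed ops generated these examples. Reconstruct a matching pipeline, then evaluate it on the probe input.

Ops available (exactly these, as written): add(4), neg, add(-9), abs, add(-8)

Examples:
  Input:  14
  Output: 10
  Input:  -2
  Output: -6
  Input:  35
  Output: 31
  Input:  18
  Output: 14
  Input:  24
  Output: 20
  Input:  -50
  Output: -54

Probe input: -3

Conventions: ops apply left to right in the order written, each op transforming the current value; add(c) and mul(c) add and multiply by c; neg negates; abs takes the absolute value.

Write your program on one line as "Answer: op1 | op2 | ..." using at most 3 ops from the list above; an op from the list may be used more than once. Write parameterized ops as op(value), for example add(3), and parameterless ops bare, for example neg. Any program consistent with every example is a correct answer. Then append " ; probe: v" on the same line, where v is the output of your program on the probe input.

add(4) | add(-8) ; probe: -7

Check, running the answer program on each example:
  14 -> 18 -> 10
  -2 -> 2 -> -6
  35 -> 39 -> 31
  18 -> 22 -> 14
  24 -> 28 -> 20
  -50 -> -46 -> -54
  probe: -3 -> 1 -> -7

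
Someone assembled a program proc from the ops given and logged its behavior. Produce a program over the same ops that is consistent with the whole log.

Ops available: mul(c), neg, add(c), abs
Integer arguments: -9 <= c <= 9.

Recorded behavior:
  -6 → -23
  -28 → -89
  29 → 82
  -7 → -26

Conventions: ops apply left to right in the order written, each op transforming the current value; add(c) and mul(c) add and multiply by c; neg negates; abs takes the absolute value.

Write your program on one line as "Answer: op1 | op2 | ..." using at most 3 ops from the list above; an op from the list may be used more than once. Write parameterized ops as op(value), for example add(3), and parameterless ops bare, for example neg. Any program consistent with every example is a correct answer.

mul(-3) | add(5) | neg

Check, running the answer program on each example:
  -6 -> 18 -> 23 -> -23
  -28 -> 84 -> 89 -> -89
  29 -> -87 -> -82 -> 82
  -7 -> 21 -> 26 -> -26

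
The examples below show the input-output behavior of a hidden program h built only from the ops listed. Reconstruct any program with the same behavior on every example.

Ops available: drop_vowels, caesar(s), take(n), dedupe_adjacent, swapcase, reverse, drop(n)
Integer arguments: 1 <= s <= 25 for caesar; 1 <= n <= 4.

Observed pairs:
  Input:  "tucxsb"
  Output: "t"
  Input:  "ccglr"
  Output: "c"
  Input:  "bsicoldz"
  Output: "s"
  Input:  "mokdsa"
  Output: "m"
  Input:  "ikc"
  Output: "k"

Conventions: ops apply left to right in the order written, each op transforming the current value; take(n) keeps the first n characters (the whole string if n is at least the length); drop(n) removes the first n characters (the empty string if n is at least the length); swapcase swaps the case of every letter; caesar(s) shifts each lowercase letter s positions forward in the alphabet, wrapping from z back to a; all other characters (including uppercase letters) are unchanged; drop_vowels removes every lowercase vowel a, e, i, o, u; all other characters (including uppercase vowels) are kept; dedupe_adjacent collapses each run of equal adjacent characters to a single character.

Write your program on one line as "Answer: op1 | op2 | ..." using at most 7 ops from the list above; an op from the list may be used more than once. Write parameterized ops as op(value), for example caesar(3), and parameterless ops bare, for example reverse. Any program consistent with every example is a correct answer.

take(2) | swapcase | reverse | swapcase | drop_vowels | take(1)

Check, running the answer program on each example:
  "tucxsb" -> "tu" -> "TU" -> "UT" -> "ut" -> "t" -> "t"
  "ccglr" -> "cc" -> "CC" -> "CC" -> "cc" -> "cc" -> "c"
  "bsicoldz" -> "bs" -> "BS" -> "SB" -> "sb" -> "sb" -> "s"
  "mokdsa" -> "mo" -> "MO" -> "OM" -> "om" -> "m" -> "m"
  "ikc" -> "ik" -> "IK" -> "KI" -> "ki" -> "k" -> "k"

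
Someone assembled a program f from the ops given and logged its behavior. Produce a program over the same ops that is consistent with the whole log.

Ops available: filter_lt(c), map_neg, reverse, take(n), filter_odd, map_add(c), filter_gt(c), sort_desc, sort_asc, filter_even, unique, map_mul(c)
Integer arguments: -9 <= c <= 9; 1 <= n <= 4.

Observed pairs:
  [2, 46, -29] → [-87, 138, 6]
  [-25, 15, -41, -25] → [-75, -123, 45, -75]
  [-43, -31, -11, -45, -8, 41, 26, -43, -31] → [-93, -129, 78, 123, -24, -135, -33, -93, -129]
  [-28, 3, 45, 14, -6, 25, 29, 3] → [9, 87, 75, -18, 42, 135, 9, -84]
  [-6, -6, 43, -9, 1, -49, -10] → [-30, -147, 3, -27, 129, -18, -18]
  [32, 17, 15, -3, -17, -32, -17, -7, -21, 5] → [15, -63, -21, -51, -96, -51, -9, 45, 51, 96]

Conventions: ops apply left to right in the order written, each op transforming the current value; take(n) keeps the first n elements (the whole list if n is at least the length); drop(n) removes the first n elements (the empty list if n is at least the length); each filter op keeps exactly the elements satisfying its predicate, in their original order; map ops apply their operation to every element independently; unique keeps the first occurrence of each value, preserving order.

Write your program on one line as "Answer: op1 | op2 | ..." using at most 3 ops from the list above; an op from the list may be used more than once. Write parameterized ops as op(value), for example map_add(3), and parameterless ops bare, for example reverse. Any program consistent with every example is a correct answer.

map_mul(-3) | reverse | map_neg

Check, running the answer program on each example:
  [2, 46, -29] -> [-6, -138, 87] -> [87, -138, -6] -> [-87, 138, 6]
  [-25, 15, -41, -25] -> [75, -45, 123, 75] -> [75, 123, -45, 75] -> [-75, -123, 45, -75]
  [-43, -31, -11, -45, -8, 41, 26, -43, -31] -> [129, 93, 33, 135, 24, -123, -78, 129, 93] -> [93, 129, -78, -123, 24, 135, 33, 93, 129] -> [-93, -129, 78, 123, -24, -135, -33, -93, -129]
  [-28, 3, 45, 14, -6, 25, 29, 3] -> [84, -9, -135, -42, 18, -75, -87, -9] -> [-9, -87, -75, 18, -42, -135, -9, 84] -> [9, 87, 75, -18, 42, 135, 9, -84]
  [-6, -6, 43, -9, 1, -49, -10] -> [18, 18, -129, 27, -3, 147, 30] -> [30, 147, -3, 27, -129, 18, 18] -> [-30, -147, 3, -27, 129, -18, -18]
  [32, 17, 15, -3, -17, -32, -17, -7, -21, 5] -> [-96, -51, -45, 9, 51, 96, 51, 21, 63, -15] -> [-15, 63, 21, 51, 96, 51, 9, -45, -51, -96] -> [15, -63, -21, -51, -96, -51, -9, 45, 51, 96]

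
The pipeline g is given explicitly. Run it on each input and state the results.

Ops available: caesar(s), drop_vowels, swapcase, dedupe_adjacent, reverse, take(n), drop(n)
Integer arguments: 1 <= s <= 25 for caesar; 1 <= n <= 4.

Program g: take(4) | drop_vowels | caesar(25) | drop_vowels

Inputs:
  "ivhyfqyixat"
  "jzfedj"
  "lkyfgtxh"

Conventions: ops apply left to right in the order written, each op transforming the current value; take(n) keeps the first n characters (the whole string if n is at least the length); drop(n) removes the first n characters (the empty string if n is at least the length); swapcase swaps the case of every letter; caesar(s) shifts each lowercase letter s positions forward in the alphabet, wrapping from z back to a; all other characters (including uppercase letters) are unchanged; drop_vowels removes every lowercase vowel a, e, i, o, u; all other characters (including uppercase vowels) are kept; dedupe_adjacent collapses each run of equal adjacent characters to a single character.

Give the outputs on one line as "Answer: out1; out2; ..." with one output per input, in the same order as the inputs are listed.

Execution, op by op:
  "ivhyfqyixat" -> "ivhy" -> "vhy" -> "ugx" -> "gx"
  "jzfedj" -> "jzfe" -> "jzf" -> "iye" -> "y"
  "lkyfgtxh" -> "lkyf" -> "lkyf" -> "kjxe" -> "kjx"

"gx"; "y"; "kjx"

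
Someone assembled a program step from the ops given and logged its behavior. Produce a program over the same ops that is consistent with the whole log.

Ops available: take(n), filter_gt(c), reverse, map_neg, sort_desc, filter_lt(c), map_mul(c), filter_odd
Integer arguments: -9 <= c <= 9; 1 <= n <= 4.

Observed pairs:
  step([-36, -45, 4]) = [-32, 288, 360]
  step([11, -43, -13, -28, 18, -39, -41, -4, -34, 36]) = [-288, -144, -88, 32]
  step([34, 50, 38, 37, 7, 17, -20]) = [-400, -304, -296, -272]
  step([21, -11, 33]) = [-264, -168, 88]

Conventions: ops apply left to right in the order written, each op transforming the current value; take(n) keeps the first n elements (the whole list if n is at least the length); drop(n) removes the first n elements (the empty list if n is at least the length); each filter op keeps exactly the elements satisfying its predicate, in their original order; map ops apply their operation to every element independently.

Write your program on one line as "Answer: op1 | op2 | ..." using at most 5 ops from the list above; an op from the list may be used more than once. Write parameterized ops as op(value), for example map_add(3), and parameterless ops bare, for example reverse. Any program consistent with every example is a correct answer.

sort_desc | map_mul(2) | take(4) | map_mul(-4)

Check, running the answer program on each example:
  [-36, -45, 4] -> [4, -36, -45] -> [8, -72, -90] -> [8, -72, -90] -> [-32, 288, 360]
  [11, -43, -13, -28, 18, -39, -41, -4, -34, 36] -> [36, 18, 11, -4, -13, -28, -34, -39, -41, -43] -> [72, 36, 22, -8, -26, -56, -68, -78, -82, -86] -> [72, 36, 22, -8] -> [-288, -144, -88, 32]
  [34, 50, 38, 37, 7, 17, -20] -> [50, 38, 37, 34, 17, 7, -20] -> [100, 76, 74, 68, 34, 14, -40] -> [100, 76, 74, 68] -> [-400, -304, -296, -272]
  [21, -11, 33] -> [33, 21, -11] -> [66, 42, -22] -> [66, 42, -22] -> [-264, -168, 88]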